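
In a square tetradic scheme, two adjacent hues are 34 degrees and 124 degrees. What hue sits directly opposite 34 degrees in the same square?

214°

A square tetradic scheme places four hues 90° apart; opposite corners are 180° apart.
34 + 180 = 214°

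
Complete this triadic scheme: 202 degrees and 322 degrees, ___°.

A triad places three hues 120° apart.
The full set through 202° is {82°, 202°, 322°}.
Given {202°, 322°}, the missing hue is 82°.

82°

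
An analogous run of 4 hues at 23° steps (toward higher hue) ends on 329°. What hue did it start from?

3 steps of 23° (toward higher hue) give a net shift of +69°.
Start = end − shift: 329 − 69 = 260°

260°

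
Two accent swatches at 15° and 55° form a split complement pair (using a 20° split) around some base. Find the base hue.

The accents sit 20° either side of the complement, so the complement is their short-arc midpoint on the wheel.
Short-arc midpoint of 15° and 55°: 35°.
Base is 180° from the complement: 35 − 180 = -145 → -145 + 360 = 215°

215°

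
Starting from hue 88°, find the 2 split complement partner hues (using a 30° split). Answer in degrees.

Split-complementary hues sit 30° either side of the complement.
Complement of 88°: 88 + 180 = 268°
268 − 30 = 238°
268 + 30 = 298°

238° and 298°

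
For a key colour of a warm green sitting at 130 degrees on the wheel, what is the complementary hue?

310°

The complement sits 180° across the wheel.
130 + 180 = 310°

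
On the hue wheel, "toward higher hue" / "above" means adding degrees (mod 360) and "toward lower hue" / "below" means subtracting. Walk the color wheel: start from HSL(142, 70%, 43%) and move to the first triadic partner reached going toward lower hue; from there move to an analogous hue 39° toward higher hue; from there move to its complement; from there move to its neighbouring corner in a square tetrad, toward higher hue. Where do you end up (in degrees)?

triadic ↓ −120°: 142 − 120 = 22°
analog 39° ↑ +39°: 22 + 39 = 61°
complement +180°: 61 + 180 = 241°
square ↑ +90°: 241 + 90 = 331°

331°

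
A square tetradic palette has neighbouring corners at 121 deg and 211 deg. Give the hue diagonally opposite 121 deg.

A square tetradic scheme places four hues 90° apart; opposite corners are 180° apart.
121 + 180 = 301°

301°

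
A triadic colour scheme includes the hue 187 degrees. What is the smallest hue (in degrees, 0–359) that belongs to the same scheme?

A triad places three hues 120° apart.
The full set through 187° is {67°, 187°, 307°}.

67°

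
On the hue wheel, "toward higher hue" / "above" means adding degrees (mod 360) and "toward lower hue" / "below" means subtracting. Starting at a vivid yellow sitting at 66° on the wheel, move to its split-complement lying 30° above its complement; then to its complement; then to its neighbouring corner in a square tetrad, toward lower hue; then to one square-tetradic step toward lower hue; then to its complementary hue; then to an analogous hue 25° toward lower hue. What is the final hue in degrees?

66 + 210 = 276°   (split-comp 30° ↑)
276 + 180 = 456 → 456 − 360 = 96°   (complement)
96 − 90 = 6°   (square ↓)
6 − 90 = -84 → -84 + 360 = 276°   (square ↓)
276 + 180 = 456 → 456 − 360 = 96°   (complement)
96 − 25 = 71°   (analog 25° ↓)

71°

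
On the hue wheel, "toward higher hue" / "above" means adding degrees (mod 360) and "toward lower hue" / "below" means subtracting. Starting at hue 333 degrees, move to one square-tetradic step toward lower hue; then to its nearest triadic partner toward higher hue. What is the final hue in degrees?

−90° (square ↓): 333 − 90 = 243°
+120° (triadic ↑): 243 + 120 = 363 → 363 − 360 = 3°

3°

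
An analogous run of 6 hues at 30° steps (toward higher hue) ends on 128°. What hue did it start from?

338°

5 steps of 30° (toward higher hue) give a net shift of +150°.
Start = end − shift: 128 − 150 = -22 → -22 + 360 = 338°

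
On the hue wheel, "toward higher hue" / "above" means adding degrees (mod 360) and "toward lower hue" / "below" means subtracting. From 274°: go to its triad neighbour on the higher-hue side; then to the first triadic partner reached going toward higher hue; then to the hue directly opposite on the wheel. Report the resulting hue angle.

+120° (triadic ↑): 274 + 120 = 394 → 394 − 360 = 34°
+120° (triadic ↑): 34 + 120 = 154°
+180° (complement): 154 + 180 = 334°

334°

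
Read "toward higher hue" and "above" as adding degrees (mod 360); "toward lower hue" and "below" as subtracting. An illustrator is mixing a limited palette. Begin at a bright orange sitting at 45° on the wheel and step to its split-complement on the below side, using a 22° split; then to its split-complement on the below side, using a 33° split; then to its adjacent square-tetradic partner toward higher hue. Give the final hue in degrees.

+158° (split-comp 22° ↓): 45 + 158 = 203°
+147° (split-comp 33° ↓): 203 + 147 = 350°
+90° (square ↑): 350 + 90 = 440 → 440 − 360 = 80°

80°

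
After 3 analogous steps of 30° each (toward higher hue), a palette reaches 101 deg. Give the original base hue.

11°

3 steps of 30° (toward higher hue) give a net shift of +90°.
Start = end − shift: 101 − 90 = 11°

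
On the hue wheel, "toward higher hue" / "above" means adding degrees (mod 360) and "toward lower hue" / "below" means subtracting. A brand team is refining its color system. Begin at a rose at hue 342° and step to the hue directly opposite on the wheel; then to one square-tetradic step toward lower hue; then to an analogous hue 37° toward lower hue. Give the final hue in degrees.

342 + 180 = 522 → 522 − 360 = 162°   (complement)
162 − 90 = 72°   (square ↓)
72 − 37 = 35°   (analog 37° ↓)

35°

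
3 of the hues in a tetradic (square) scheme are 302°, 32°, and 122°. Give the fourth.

212°

A square tetradic scheme places four hues every 90°.
The full set through 32° is {32°, 122°, 212°, 302°}.
Given {32°, 122°, 302°}, the missing hue is 212°.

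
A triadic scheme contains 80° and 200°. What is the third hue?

A triad spaces three hues 120° apart.
The full set is {80°, 200°, 320°}.

320°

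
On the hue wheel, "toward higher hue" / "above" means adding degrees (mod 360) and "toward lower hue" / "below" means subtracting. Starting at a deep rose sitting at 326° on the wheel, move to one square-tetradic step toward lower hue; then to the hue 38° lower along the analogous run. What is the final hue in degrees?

326 − 90 = 236°   (square ↓)
236 − 38 = 198°   (analog 38° ↓)

198°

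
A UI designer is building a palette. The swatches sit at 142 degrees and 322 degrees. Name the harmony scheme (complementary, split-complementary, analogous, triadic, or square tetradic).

complementary

Sort the hues: 142°, 322°.
Successive gaps around the wheel: 180°, 180°.
Two hues 180° apart are complementary.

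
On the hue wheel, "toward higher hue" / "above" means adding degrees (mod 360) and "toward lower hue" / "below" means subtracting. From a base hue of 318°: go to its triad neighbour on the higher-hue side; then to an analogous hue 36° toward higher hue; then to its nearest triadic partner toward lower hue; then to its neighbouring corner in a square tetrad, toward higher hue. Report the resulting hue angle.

84°

triadic ↑ +120°: 318 + 120 = 438 → 438 − 360 = 78°
analog 36° ↑ +36°: 78 + 36 = 114°
triadic ↓ −120°: 114 − 120 = -6 → -6 + 360 = 354°
square ↑ +90°: 354 + 90 = 444 → 444 − 360 = 84°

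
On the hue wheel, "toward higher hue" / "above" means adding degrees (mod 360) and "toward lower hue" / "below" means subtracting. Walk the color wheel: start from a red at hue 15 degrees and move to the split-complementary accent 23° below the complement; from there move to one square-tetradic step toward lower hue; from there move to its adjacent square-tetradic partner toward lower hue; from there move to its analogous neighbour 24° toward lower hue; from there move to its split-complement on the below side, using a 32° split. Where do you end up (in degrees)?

116°

15 + 157 = 172°   (split-comp 23° ↓)
172 − 90 = 82°   (square ↓)
82 − 90 = -8 → -8 + 360 = 352°   (square ↓)
352 − 24 = 328°   (analog 24° ↓)
328 + 148 = 476 → 476 − 360 = 116°   (split-comp 32° ↓)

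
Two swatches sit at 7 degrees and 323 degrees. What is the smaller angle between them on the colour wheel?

44°

|7 − 323| = 316.
The shorter arc is 360 − 316 = 44°.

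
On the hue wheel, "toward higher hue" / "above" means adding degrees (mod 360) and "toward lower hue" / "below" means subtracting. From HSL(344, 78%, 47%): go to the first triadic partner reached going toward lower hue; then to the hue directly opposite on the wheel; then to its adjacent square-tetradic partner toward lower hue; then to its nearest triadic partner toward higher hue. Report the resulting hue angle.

triadic ↓ −120°: 344 − 120 = 224°
complement +180°: 224 + 180 = 404 → 404 − 360 = 44°
square ↓ −90°: 44 − 90 = -46 → -46 + 360 = 314°
triadic ↑ +120°: 314 + 120 = 434 → 434 − 360 = 74°

74°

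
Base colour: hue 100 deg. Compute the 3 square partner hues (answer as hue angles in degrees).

A square tetradic scheme places four hues every 90°.
100 + 90 = 190°
100 + 180 = 280°
100 + 270 = 370 → 370 − 360 = 10°

190°, 280°, 10°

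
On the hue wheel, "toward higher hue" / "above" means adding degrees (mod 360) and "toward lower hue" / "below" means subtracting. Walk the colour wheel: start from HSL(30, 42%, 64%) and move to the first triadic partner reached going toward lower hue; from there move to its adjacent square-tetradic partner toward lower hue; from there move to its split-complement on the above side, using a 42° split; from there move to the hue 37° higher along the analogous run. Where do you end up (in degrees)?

30 − 120 = -90 → -90 + 360 = 270°   (triadic ↓)
270 − 90 = 180°   (square ↓)
180 + 222 = 402 → 402 − 360 = 42°   (split-comp 42° ↑)
42 + 37 = 79°   (analog 37° ↑)

79°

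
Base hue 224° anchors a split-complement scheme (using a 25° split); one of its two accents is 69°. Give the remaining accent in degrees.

Split-complementary hues sit 25° either side of the complement.
Complement of the base 224°: 224 + 180 = 404 → 404 − 360 = 44°
The given accent 69° is 25° one side of 44°; the other accent sits 25° the other side: 44 − 25 = 19°

19°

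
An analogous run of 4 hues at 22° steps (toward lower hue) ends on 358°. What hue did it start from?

3 steps of 22° (toward lower hue) give a net shift of −66°.
Start = end − shift: 358 + 66 = 424 → 424 − 360 = 64°

64°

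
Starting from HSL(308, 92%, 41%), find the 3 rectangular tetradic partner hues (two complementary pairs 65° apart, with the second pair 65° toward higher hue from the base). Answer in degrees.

13°, 128° and 193°

308 + 65 = 373 → 373 − 360 = 13°
308 + 180 = 488 → 488 − 360 = 128°
308 + 245 = 553 → 553 − 360 = 193°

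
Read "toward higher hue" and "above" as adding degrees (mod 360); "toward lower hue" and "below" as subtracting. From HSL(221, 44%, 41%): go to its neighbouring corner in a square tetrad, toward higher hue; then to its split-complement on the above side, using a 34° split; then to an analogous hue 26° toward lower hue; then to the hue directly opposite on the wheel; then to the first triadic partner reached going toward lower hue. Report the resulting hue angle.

square ↑ +90°: 221 + 90 = 311°
split-comp 34° ↑ +214°: 311 + 214 = 525 → 525 − 360 = 165°
analog 26° ↓ −26°: 165 − 26 = 139°
complement +180°: 139 + 180 = 319°
triadic ↓ −120°: 319 − 120 = 199°

199°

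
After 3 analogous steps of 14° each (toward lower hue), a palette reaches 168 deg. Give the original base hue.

3 steps of 14° (toward lower hue) give a net shift of −42°.
Start = end − shift: 168 + 42 = 210°

210°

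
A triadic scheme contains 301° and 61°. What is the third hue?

181°

A triad spaces three hues 120° apart.
The full set is {61°, 181°, 301°}.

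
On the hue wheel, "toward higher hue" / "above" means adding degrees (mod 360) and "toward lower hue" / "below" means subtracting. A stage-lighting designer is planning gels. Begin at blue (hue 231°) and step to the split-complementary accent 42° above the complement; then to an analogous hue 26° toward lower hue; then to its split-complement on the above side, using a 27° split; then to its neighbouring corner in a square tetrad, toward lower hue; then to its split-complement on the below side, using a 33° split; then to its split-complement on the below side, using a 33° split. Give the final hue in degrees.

118°

split-comp 42° ↑ +222°: 231 + 222 = 453 → 453 − 360 = 93°
analog 26° ↓ −26°: 93 − 26 = 67°
split-comp 27° ↑ +207°: 67 + 207 = 274°
square ↓ −90°: 274 − 90 = 184°
split-comp 33° ↓ +147°: 184 + 147 = 331°
split-comp 33° ↓ +147°: 331 + 147 = 478 → 478 − 360 = 118°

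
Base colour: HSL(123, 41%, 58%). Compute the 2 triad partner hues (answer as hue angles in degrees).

A triad places three hues 120° apart.
123 + 120 = 243°
123 + 240 = 363 → 363 − 360 = 3°

243° and 3°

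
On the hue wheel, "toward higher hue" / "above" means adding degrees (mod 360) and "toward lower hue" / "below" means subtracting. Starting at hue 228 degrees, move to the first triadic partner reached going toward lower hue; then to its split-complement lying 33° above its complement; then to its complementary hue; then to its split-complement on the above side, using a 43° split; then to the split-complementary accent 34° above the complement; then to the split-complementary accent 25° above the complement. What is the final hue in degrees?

228 − 120 = 108°   (triadic ↓)
108 + 213 = 321°   (split-comp 33° ↑)
321 + 180 = 501 → 501 − 360 = 141°   (complement)
141 + 223 = 364 → 364 − 360 = 4°   (split-comp 43° ↑)
4 + 214 = 218°   (split-comp 34° ↑)
218 + 205 = 423 → 423 − 360 = 63°   (split-comp 25° ↑)

63°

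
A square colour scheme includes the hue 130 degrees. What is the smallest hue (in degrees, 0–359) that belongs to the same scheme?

A square tetradic scheme places four hues every 90°.
The full set through 130° is {40°, 130°, 220°, 310°}.

40°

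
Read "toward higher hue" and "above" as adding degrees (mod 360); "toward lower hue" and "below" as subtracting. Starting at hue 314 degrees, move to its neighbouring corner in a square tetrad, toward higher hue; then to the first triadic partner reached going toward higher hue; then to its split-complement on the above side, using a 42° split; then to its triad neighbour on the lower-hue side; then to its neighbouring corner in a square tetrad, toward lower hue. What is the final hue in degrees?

176°

+90° (square ↑): 314 + 90 = 404 → 404 − 360 = 44°
+120° (triadic ↑): 44 + 120 = 164°
+222° (split-comp 42° ↑): 164 + 222 = 386 → 386 − 360 = 26°
−120° (triadic ↓): 26 − 120 = -94 → -94 + 360 = 266°
−90° (square ↓): 266 − 90 = 176°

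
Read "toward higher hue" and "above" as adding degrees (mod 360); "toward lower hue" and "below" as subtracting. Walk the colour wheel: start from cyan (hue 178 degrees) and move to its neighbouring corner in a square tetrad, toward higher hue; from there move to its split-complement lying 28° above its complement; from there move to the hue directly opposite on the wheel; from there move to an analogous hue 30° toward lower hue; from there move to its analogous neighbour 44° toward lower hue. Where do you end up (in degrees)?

178 + 90 = 268°   (square ↑)
268 + 208 = 476 → 476 − 360 = 116°   (split-comp 28° ↑)
116 + 180 = 296°   (complement)
296 − 30 = 266°   (analog 30° ↓)
266 − 44 = 222°   (analog 44° ↓)

222°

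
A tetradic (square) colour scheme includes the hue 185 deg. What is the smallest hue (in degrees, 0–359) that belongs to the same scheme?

5°

A square tetradic scheme places four hues every 90°.
The full set through 185° is {5°, 95°, 185°, 275°}.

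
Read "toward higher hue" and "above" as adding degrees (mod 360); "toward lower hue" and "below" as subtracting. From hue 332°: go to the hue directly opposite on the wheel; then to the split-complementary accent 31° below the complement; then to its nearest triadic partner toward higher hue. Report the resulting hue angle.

61°

+180° (complement): 332 + 180 = 512 → 512 − 360 = 152°
+149° (split-comp 31° ↓): 152 + 149 = 301°
+120° (triadic ↑): 301 + 120 = 421 → 421 − 360 = 61°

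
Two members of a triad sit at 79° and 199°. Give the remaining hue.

319°

A triad spaces three hues 120° apart.
The full set is {79°, 199°, 319°}.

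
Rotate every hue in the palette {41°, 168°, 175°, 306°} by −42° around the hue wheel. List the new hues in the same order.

41 − 42 = -1 → -1 + 360 = 359°
168 − 42 = 126°
175 − 42 = 133°
306 − 42 = 264°

359°, 126°, 133°, 264°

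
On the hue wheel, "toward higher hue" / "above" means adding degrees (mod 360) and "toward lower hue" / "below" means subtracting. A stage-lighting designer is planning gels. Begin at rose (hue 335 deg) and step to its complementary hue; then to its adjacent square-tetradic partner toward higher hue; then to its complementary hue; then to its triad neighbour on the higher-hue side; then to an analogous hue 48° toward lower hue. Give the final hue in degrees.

335 + 180 = 515 → 515 − 360 = 155°   (complement)
155 + 90 = 245°   (square ↑)
245 + 180 = 425 → 425 − 360 = 65°   (complement)
65 + 120 = 185°   (triadic ↑)
185 − 48 = 137°   (analog 48° ↓)

137°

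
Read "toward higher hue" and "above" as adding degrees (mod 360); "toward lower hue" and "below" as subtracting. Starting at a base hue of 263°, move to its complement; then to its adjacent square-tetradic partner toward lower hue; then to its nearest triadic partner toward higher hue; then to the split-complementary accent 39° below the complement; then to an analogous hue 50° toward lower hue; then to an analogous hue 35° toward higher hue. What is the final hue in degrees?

+180° (complement): 263 + 180 = 443 → 443 − 360 = 83°
−90° (square ↓): 83 − 90 = -7 → -7 + 360 = 353°
+120° (triadic ↑): 353 + 120 = 473 → 473 − 360 = 113°
+141° (split-comp 39° ↓): 113 + 141 = 254°
−50° (analog 50° ↓): 254 − 50 = 204°
+35° (analog 35° ↑): 204 + 35 = 239°

239°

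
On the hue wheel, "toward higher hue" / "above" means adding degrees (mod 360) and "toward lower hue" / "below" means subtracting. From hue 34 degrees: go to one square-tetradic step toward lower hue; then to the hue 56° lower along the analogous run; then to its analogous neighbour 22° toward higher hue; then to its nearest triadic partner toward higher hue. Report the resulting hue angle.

square ↓ −90°: 34 − 90 = -56 → -56 + 360 = 304°
analog 56° ↓ −56°: 304 − 56 = 248°
analog 22° ↑ +22°: 248 + 22 = 270°
triadic ↑ +120°: 270 + 120 = 390 → 390 − 360 = 30°

30°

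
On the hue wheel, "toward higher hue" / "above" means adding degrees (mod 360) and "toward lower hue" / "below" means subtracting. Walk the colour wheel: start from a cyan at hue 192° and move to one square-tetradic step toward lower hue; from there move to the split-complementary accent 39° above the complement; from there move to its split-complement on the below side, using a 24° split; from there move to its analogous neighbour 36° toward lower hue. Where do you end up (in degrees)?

81°

square ↓ −90°: 192 − 90 = 102°
split-comp 39° ↑ +219°: 102 + 219 = 321°
split-comp 24° ↓ +156°: 321 + 156 = 477 → 477 − 360 = 117°
analog 36° ↓ −36°: 117 − 36 = 81°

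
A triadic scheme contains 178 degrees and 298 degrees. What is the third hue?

A triad spaces three hues 120° apart.
The full set is {58°, 178°, 298°}.

58°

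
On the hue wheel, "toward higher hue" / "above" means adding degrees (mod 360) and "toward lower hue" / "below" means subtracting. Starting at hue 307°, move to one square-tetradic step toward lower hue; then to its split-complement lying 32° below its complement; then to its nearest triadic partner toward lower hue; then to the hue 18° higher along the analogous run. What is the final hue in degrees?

307 − 90 = 217°   (square ↓)
217 + 148 = 365 → 365 − 360 = 5°   (split-comp 32° ↓)
5 − 120 = -115 → -115 + 360 = 245°   (triadic ↓)
245 + 18 = 263°   (analog 18° ↑)

263°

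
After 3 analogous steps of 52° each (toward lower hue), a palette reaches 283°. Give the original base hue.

79°

3 steps of 52° (toward lower hue) give a net shift of −156°.
Start = end − shift: 283 + 156 = 439 → 439 − 360 = 79°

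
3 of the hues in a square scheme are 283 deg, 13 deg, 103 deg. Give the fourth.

193°

A square tetradic scheme places four hues every 90°.
The full set through 13° is {13°, 103°, 193°, 283°}.
Given {13°, 103°, 283°}, the missing hue is 193°.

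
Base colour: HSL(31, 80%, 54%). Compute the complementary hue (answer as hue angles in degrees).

The complement sits 180° across the wheel.
31 + 180 = 211°

211°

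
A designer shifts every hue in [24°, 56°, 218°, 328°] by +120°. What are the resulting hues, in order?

144°, 176°, 338°, 88°

24 + 120 = 144°
56 + 120 = 176°
218 + 120 = 338°
328 + 120 = 448 → 448 − 360 = 88°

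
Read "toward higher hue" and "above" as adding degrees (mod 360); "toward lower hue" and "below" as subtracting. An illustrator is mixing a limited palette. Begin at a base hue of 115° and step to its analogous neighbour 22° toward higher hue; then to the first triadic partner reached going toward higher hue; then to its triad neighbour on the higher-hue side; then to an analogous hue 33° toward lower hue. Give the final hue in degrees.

344°

analog 22° ↑ +22°: 115 + 22 = 137°
triadic ↑ +120°: 137 + 120 = 257°
triadic ↑ +120°: 257 + 120 = 377 → 377 − 360 = 17°
analog 33° ↓ −33°: 17 − 33 = -16 → -16 + 360 = 344°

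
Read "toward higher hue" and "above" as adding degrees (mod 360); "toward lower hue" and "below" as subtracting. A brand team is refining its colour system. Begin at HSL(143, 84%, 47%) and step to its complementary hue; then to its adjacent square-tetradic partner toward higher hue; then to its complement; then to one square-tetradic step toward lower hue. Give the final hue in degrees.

143°

+180° (complement): 143 + 180 = 323°
+90° (square ↑): 323 + 90 = 413 → 413 − 360 = 53°
+180° (complement): 53 + 180 = 233°
−90° (square ↓): 233 − 90 = 143°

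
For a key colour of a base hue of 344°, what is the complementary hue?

164°

344 + 180 = 524 → 524 − 360 = 164°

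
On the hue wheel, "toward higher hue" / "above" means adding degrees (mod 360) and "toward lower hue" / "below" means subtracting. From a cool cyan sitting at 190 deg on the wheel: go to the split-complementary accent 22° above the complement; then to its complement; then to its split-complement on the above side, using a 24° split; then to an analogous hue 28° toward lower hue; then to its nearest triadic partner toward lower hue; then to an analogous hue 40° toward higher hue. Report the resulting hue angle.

190 + 202 = 392 → 392 − 360 = 32°   (split-comp 22° ↑)
32 + 180 = 212°   (complement)
212 + 204 = 416 → 416 − 360 = 56°   (split-comp 24° ↑)
56 − 28 = 28°   (analog 28° ↓)
28 − 120 = -92 → -92 + 360 = 268°   (triadic ↓)
268 + 40 = 308°   (analog 40° ↑)

308°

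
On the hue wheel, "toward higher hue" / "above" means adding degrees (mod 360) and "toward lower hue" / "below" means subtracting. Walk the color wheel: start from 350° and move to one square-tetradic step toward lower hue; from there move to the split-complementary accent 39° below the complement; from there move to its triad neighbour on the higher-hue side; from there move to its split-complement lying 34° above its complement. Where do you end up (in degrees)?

−90° (square ↓): 350 − 90 = 260°
+141° (split-comp 39° ↓): 260 + 141 = 401 → 401 − 360 = 41°
+120° (triadic ↑): 41 + 120 = 161°
+214° (split-comp 34° ↑): 161 + 214 = 375 → 375 − 360 = 15°

15°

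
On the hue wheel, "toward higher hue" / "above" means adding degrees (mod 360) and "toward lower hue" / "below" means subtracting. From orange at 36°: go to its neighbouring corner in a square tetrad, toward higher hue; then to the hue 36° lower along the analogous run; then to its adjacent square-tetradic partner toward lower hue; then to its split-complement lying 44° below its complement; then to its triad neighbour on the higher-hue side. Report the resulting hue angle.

256°

square ↑ +90°: 36 + 90 = 126°
analog 36° ↓ −36°: 126 − 36 = 90°
square ↓ −90°: 90 − 90 = 0°
split-comp 44° ↓ +136°: 0 + 136 = 136°
triadic ↑ +120°: 136 + 120 = 256°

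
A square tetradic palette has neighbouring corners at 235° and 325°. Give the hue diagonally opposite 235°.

A square tetradic scheme places four hues 90° apart; opposite corners are 180° apart.
235 + 180 = 415 → 415 − 360 = 55°

55°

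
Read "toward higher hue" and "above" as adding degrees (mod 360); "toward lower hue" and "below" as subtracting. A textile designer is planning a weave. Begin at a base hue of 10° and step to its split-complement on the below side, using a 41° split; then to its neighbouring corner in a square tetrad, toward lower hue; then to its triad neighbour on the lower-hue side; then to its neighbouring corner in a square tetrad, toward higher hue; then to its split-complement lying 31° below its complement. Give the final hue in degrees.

split-comp 41° ↓ +139°: 10 + 139 = 149°
square ↓ −90°: 149 − 90 = 59°
triadic ↓ −120°: 59 − 120 = -61 → -61 + 360 = 299°
square ↑ +90°: 299 + 90 = 389 → 389 − 360 = 29°
split-comp 31° ↓ +149°: 29 + 149 = 178°

178°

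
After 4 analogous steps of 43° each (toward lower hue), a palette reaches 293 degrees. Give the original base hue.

105°

4 steps of 43° (toward lower hue) give a net shift of −172°.
Start = end − shift: 293 + 172 = 465 → 465 − 360 = 105°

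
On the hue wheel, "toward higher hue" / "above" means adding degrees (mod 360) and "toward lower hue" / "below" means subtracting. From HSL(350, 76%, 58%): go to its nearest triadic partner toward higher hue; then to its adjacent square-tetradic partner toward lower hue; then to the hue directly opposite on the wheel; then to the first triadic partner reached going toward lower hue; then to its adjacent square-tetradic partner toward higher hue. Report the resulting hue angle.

170°

triadic ↑ +120°: 350 + 120 = 470 → 470 − 360 = 110°
square ↓ −90°: 110 − 90 = 20°
complement +180°: 20 + 180 = 200°
triadic ↓ −120°: 200 − 120 = 80°
square ↑ +90°: 80 + 90 = 170°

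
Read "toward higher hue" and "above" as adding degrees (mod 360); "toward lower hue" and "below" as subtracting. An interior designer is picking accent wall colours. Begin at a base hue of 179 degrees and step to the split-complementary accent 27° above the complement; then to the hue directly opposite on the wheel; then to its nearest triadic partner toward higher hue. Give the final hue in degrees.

326°

+207° (split-comp 27° ↑): 179 + 207 = 386 → 386 − 360 = 26°
+180° (complement): 26 + 180 = 206°
+120° (triadic ↑): 206 + 120 = 326°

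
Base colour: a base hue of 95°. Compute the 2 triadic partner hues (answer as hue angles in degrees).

215° and 335°

A triad places three hues 120° apart.
95 + 120 = 215°
95 + 240 = 335°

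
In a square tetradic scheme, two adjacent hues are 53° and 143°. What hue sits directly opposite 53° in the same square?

A square tetradic scheme places four hues 90° apart; opposite corners are 180° apart.
53 + 180 = 233°

233°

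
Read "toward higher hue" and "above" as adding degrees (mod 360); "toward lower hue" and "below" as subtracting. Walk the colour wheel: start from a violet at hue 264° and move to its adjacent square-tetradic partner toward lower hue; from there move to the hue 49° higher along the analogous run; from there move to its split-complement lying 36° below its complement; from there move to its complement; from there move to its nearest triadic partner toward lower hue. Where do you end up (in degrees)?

67°

square ↓ −90°: 264 − 90 = 174°
analog 49° ↑ +49°: 174 + 49 = 223°
split-comp 36° ↓ +144°: 223 + 144 = 367 → 367 − 360 = 7°
complement +180°: 7 + 180 = 187°
triadic ↓ −120°: 187 − 120 = 67°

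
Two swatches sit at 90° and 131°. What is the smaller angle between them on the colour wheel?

41°

|90 − 131| = 41.
41 ≤ 180, so the shorter arc is 41°.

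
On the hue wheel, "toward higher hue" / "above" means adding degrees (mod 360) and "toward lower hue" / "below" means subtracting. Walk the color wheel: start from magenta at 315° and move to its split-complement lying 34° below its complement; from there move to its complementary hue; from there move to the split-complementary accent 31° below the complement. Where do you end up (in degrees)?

70°

+146° (split-comp 34° ↓): 315 + 146 = 461 → 461 − 360 = 101°
+180° (complement): 101 + 180 = 281°
+149° (split-comp 31° ↓): 281 + 149 = 430 → 430 − 360 = 70°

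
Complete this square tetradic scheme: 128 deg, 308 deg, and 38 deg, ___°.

218°

A square tetradic scheme places four hues every 90°.
The full set through 38° is {38°, 128°, 218°, 308°}.
Given {38°, 128°, 308°}, the missing hue is 218°.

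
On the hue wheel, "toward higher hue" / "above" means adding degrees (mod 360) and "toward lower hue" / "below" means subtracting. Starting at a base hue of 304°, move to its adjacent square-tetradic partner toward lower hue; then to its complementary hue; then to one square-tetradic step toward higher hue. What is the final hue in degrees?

124°

304 − 90 = 214°   (square ↓)
214 + 180 = 394 → 394 − 360 = 34°   (complement)
34 + 90 = 124°   (square ↑)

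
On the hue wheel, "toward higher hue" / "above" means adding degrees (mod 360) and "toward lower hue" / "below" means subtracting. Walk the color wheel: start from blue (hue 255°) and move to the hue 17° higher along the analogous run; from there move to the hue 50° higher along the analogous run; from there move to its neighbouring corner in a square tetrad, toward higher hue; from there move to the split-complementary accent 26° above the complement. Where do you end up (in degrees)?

+17° (analog 17° ↑): 255 + 17 = 272°
+50° (analog 50° ↑): 272 + 50 = 322°
+90° (square ↑): 322 + 90 = 412 → 412 − 360 = 52°
+206° (split-comp 26° ↑): 52 + 206 = 258°

258°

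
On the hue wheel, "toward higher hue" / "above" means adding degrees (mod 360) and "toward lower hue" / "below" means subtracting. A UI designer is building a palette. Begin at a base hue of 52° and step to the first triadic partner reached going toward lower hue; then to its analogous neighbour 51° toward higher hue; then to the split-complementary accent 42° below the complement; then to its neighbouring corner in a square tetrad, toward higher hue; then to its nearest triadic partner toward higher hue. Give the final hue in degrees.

−120° (triadic ↓): 52 − 120 = -68 → -68 + 360 = 292°
+51° (analog 51° ↑): 292 + 51 = 343°
+138° (split-comp 42° ↓): 343 + 138 = 481 → 481 − 360 = 121°
+90° (square ↑): 121 + 90 = 211°
+120° (triadic ↑): 211 + 120 = 331°

331°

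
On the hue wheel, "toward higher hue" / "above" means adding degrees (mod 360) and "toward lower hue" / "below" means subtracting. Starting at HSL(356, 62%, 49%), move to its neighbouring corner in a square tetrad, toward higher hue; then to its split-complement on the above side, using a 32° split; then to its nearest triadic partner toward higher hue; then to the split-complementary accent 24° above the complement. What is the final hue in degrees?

square ↑ +90°: 356 + 90 = 446 → 446 − 360 = 86°
split-comp 32° ↑ +212°: 86 + 212 = 298°
triadic ↑ +120°: 298 + 120 = 418 → 418 − 360 = 58°
split-comp 24° ↑ +204°: 58 + 204 = 262°

262°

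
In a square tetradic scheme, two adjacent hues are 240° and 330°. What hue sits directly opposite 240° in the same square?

A square tetradic scheme places four hues 90° apart; opposite corners are 180° apart.
240 + 180 = 420 → 420 − 360 = 60°

60°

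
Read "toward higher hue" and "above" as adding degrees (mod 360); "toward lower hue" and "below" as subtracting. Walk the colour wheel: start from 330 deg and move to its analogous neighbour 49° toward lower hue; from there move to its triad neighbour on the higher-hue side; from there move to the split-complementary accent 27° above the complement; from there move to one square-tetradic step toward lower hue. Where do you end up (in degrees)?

158°

330 − 49 = 281°   (analog 49° ↓)
281 + 120 = 401 → 401 − 360 = 41°   (triadic ↑)
41 + 207 = 248°   (split-comp 27° ↑)
248 − 90 = 158°   (square ↓)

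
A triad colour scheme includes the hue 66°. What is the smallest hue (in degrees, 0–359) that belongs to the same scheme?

A triad places three hues 120° apart.
The full set through 66° is {66°, 186°, 306°}.

66°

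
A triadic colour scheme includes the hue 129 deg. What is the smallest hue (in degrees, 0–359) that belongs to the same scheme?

9°

A triad places three hues 120° apart.
The full set through 129° is {9°, 129°, 249°}.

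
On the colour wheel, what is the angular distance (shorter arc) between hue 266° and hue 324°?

58°

|266 − 324| = 58.
58 ≤ 180, so the shorter arc is 58°.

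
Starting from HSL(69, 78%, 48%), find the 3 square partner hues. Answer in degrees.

159°, 249°, and 339°

A square tetradic scheme places four hues every 90°.
69 + 90 = 159°
69 + 180 = 249°
69 + 270 = 339°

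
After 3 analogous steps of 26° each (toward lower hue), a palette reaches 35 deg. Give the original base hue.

113°

3 steps of 26° (toward lower hue) give a net shift of −78°.
Start = end − shift: 35 + 78 = 113°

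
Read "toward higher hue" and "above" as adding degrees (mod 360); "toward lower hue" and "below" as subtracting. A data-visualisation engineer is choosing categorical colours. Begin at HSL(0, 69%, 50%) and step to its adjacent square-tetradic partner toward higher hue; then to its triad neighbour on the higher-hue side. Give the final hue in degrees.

210°

square ↑ +90°: 0 + 90 = 90°
triadic ↑ +120°: 90 + 120 = 210°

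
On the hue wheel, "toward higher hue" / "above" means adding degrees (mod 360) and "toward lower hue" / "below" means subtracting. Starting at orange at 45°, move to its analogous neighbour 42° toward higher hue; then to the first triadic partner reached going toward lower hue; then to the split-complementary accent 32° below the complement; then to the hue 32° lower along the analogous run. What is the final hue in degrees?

analog 42° ↑ +42°: 45 + 42 = 87°
triadic ↓ −120°: 87 − 120 = -33 → -33 + 360 = 327°
split-comp 32° ↓ +148°: 327 + 148 = 475 → 475 − 360 = 115°
analog 32° ↓ −32°: 115 − 32 = 83°

83°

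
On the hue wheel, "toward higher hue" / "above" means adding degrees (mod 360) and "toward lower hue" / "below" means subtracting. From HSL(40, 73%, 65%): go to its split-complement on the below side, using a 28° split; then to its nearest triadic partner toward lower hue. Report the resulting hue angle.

72°

+152° (split-comp 28° ↓): 40 + 152 = 192°
−120° (triadic ↓): 192 − 120 = 72°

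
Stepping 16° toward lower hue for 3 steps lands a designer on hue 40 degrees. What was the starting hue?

88°

3 steps of 16° (toward lower hue) give a net shift of −48°.
Start = end − shift: 40 + 48 = 88°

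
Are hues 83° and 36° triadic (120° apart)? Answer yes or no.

Angular distance: |83 − 36| = 47 = 47°.
Triadic (120° apart) requires 120°.

no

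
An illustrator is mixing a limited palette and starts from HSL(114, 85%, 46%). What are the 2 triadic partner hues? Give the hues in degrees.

234° and 354°

A triad places three hues 120° apart.
114 + 120 = 234°
114 + 240 = 354°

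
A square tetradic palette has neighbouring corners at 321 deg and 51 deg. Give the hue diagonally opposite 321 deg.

A square tetradic scheme places four hues 90° apart; opposite corners are 180° apart.
321 + 180 = 501 → 501 − 360 = 141°

141°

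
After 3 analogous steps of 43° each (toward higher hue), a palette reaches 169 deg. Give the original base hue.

3 steps of 43° (toward higher hue) give a net shift of +129°.
Start = end − shift: 169 − 129 = 40°

40°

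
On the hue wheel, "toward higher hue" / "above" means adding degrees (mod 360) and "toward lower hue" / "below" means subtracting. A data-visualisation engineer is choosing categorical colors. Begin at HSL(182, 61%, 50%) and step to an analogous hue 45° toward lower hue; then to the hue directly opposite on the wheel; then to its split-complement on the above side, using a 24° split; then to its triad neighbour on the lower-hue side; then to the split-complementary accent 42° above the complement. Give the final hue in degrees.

−45° (analog 45° ↓): 182 − 45 = 137°
+180° (complement): 137 + 180 = 317°
+204° (split-comp 24° ↑): 317 + 204 = 521 → 521 − 360 = 161°
−120° (triadic ↓): 161 − 120 = 41°
+222° (split-comp 42° ↑): 41 + 222 = 263°

263°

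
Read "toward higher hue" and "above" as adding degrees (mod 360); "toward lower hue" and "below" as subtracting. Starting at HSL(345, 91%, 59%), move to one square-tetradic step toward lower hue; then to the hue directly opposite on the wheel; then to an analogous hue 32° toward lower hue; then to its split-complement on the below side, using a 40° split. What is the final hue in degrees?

−90° (square ↓): 345 − 90 = 255°
+180° (complement): 255 + 180 = 435 → 435 − 360 = 75°
−32° (analog 32° ↓): 75 − 32 = 43°
+140° (split-comp 40° ↓): 43 + 140 = 183°

183°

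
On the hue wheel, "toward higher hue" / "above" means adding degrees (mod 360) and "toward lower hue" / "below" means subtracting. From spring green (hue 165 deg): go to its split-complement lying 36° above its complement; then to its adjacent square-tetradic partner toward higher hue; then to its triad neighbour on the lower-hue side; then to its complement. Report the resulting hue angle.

165 + 216 = 381 → 381 − 360 = 21°   (split-comp 36° ↑)
21 + 90 = 111°   (square ↑)
111 − 120 = -9 → -9 + 360 = 351°   (triadic ↓)
351 + 180 = 531 → 531 − 360 = 171°   (complement)

171°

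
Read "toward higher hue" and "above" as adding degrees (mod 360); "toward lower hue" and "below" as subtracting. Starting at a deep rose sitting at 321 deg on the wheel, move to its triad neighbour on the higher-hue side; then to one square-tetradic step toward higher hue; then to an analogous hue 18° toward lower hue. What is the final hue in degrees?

153°

+120° (triadic ↑): 321 + 120 = 441 → 441 − 360 = 81°
+90° (square ↑): 81 + 90 = 171°
−18° (analog 18° ↓): 171 − 18 = 153°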